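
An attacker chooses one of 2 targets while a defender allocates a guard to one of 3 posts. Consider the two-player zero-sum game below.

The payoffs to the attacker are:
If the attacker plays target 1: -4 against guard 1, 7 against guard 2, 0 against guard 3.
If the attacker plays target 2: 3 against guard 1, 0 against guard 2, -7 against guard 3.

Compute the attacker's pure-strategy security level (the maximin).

The worst-case payoff for each row is target 1: -4, target 2: -7.
The best of these is -4.

-4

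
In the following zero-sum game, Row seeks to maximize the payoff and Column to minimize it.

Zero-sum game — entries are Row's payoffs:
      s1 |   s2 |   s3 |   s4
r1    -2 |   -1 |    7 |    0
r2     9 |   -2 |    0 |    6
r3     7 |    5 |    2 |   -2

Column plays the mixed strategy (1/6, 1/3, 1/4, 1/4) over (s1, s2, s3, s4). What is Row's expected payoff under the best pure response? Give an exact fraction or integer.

17/6

r1: (-2)·(1/6) + (-1)·(1/3) + (7)·(1/4) + (0)·(1/4) = 13/12.
r2: (9)·(1/6) + (-2)·(1/3) + (0)·(1/4) + (6)·(1/4) = 7/3.
r3: (7)·(1/6) + (5)·(1/3) + (2)·(1/4) + (-2)·(1/4) = 17/6.
The best pure response is r3 with expected payoff 17/6.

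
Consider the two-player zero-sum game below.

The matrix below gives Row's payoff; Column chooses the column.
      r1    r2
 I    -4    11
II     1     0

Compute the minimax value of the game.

Row minima are -4 and 0, so Row's maximin is 0; column maxima are 1 and 11, so Column's minimax is 1. These differ, so the equilibrium is in mixed strategies.
Let Row play I with probability p. Column is indifferent when −4p + (1−p) = 11p, giving p = 1/16.
Let Column play r1 with probability q. Row is indifferent when −4q + 11(1−q) = q, giving q = 11/16.
The value is -4·(11/16) + (11)·(5/16) = 11/16.

11/16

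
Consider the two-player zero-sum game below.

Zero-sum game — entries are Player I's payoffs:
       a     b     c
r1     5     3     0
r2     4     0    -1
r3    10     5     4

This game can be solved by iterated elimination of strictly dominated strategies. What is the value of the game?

Column a is strictly dominated by b for Player II (3<5, 0<4, 5<10); eliminate a.
Column b is strictly dominated by c for Player II (0<3, -1<0, 4<5); eliminate b.
Row r1 is strictly dominated by row r3 (4>0); eliminate r1.
Row r2 is strictly dominated by row r3 (4>-1); eliminate r2.
Only (r3, c) remains, with payoff 4.

4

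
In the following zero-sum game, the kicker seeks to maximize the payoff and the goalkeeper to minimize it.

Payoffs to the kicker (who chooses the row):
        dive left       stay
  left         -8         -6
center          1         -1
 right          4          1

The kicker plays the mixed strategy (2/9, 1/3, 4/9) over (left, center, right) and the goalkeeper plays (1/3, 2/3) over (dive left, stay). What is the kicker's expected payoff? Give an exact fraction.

Against (1/3, 2/3), each row's expected payoff is left: -20/3; center: -1/3; right: 2.
Taking the (2/9, 1/3, 4/9)-weighted average: (2/9)·(-20/3) + (1/3)·(-1/3) + (4/9)·(2) = -19/27.

-19/27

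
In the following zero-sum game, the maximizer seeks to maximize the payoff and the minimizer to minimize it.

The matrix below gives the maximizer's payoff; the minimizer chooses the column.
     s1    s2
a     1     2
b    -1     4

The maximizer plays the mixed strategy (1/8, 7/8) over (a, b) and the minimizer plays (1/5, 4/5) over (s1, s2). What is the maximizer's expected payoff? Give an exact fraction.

57/20

Against (1/5, 4/5), each row's expected payoff is a: 9/5; b: 3.
Taking the (1/8, 7/8)-weighted average: (1/8)·(9/5) + (7/8)·(3) = 57/20.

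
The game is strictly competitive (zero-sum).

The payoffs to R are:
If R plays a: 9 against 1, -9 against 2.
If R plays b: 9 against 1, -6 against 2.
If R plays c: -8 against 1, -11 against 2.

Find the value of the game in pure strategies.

-6

Row minima: -9, -6, -11 → R's maximin is -6.
Column maxima: 9, -6 → C's minimax is -6.
They coincide at (b, 2), so the value is -6.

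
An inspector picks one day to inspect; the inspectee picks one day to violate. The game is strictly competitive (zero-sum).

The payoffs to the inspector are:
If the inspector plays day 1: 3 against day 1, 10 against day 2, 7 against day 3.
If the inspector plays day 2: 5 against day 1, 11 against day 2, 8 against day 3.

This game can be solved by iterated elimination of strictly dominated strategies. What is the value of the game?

5

Row day 1 is strictly dominated by row day 2 (5>3, 11>10, 8>7); eliminate day 1.
Column day 2 is strictly dominated by day 1 for the inspectee (5<11); eliminate day 2.
Column day 3 is strictly dominated by day 1 for the inspectee (5<8); eliminate day 3.
Only (day 2, day 1) remains, with payoff 5.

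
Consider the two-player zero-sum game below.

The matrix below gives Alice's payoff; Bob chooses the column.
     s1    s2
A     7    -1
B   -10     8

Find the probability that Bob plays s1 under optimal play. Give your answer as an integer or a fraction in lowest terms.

Row minima are -1 and -10, so Alice's maximin is -1; column maxima are 7 and 8, so Bob's minimax is 7. These differ, so the equilibrium is in mixed strategies.
Let Bob play s1 with probability q. Alice is indifferent when 7q − (1−q) = −10q + 8(1−q), giving q = 9/26.

9/26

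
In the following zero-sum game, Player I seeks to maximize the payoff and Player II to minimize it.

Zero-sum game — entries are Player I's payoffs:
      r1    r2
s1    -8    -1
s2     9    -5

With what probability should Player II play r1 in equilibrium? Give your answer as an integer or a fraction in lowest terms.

4/21

Row minima are -8 and -5, so Player I's maximin is -5; column maxima are 9 and -1, so Player II's minimax is -1. These differ, so the equilibrium is in mixed strategies.
Let Player II play r1 with probability q. Player I is indifferent when −8q − (1−q) = 9q − 5(1−q), giving q = 4/21.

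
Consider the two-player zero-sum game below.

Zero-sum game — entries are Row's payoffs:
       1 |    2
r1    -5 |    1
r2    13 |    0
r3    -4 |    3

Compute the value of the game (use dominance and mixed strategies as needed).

39/20

Row r1 is strictly dominated by row r3, so Row never plays it.
The remaining 2×2 game on (r2, r3) × (1, 2) has no saddle point. Let Row play r2 with probability p; indifference gives 13p − 4(1−p) = 3(1−p), so p = 7/20.
Similarly Column's optimal q on 1 is 3/20, and the value is 13·(3/20) + (0)·(17/20) = 39/20.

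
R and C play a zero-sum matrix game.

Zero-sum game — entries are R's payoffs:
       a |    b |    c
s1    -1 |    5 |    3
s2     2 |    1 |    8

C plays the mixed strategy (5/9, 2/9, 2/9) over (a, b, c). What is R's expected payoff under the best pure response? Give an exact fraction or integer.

28/9

s1: (-1)·(5/9) + (5)·(2/9) + (3)·(2/9) = 11/9.
s2: (2)·(5/9) + (1)·(2/9) + (8)·(2/9) = 28/9.
The best pure response is s2 with expected payoff 28/9.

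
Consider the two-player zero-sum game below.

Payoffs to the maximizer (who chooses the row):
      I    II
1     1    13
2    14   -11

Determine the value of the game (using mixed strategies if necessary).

193/37

Row minima are 1 and -11, so the maximizer's maximin is 1; column maxima are 14 and 13, so the minimizer's minimax is 13. These differ, so the equilibrium is in mixed strategies.
Let the maximizer play 1 with probability p. The minimizer is indifferent when p + 14(1−p) = 13p − 11(1−p), giving p = 25/37.
Let the minimizer play I with probability q. The maximizer is indifferent when q + 13(1−q) = 14q − 11(1−q), giving q = 24/37.
The value is 1·(24/37) + (13)·(13/37) = 193/37.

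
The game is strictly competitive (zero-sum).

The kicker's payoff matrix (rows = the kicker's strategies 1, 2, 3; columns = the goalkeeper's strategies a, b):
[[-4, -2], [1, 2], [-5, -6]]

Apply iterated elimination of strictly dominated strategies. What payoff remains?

1

Row 3 is strictly dominated by row 1 (-4>-5, -2>-6); eliminate 3.
Column b is strictly dominated by a for the goalkeeper (-4<-2, 1<2); eliminate b.
Row 1 is strictly dominated by row 2 (1>-4); eliminate 1.
Only (2, a) remains, with payoff 1.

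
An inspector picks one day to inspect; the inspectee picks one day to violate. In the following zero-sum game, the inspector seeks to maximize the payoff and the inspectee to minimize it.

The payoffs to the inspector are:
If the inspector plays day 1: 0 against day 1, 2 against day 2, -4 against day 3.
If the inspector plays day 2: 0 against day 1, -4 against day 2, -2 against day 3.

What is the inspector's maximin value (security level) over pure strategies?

The worst-case payoff for each row is day 1: -4, day 2: -4.
The best of these is -4.

-4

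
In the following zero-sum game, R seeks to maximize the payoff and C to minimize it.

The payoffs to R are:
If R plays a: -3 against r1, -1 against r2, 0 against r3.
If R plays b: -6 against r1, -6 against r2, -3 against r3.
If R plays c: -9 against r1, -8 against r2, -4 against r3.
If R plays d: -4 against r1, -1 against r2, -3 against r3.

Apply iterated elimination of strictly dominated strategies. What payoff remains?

-3

Row c is strictly dominated by row a (-3>-9, -1>-8, 0>-4); eliminate c.
Row b is strictly dominated by row a (-3>-6, -1>-6, 0>-3); eliminate b.
Column r3 is strictly dominated by r1 for C (-3<0, -4<-3); eliminate r3.
Column r2 is strictly dominated by r1 for C (-3<-1, -4<-1); eliminate r2.
Row d is strictly dominated by row a (-3>-4); eliminate d.
Only (a, r1) remains, with payoff -3.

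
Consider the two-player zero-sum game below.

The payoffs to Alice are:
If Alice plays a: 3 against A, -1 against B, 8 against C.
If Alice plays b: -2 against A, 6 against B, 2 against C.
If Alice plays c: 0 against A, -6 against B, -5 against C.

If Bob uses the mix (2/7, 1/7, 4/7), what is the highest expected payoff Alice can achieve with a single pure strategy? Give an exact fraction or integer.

a: (3)·(2/7) + (-1)·(1/7) + (8)·(4/7) = 37/7.
b: (-2)·(2/7) + (6)·(1/7) + (2)·(4/7) = 10/7.
c: (0)·(2/7) + (-6)·(1/7) + (-5)·(4/7) = -26/7.
The best pure response is a with expected payoff 37/7.

37/7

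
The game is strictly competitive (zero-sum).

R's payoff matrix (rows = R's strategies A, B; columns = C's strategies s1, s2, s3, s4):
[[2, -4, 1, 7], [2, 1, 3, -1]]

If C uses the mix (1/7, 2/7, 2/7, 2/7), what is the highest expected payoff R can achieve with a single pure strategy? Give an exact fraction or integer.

A: (2)·(1/7) + (-4)·(2/7) + (1)·(2/7) + (7)·(2/7) = 10/7.
B: (2)·(1/7) + (1)·(2/7) + (3)·(2/7) + (-1)·(2/7) = 8/7.
The best pure response is A with expected payoff 10/7.

10/7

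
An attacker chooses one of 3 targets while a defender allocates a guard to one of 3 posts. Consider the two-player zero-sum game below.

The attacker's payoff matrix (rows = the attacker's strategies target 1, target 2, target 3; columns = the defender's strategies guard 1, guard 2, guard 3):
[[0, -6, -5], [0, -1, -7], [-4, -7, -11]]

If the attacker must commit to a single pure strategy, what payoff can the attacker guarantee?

-6

The worst-case payoff for each row is target 1: -6, target 2: -7, target 3: -11.
The best of these is -6.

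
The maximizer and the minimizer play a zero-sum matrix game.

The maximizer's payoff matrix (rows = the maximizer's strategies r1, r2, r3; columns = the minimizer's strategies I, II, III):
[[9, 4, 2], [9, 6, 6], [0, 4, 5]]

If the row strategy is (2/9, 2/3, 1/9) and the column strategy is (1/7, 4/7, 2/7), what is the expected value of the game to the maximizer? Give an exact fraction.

118/21

Against (1/7, 4/7, 2/7), each row's expected payoff is r1: 29/7; r2: 45/7; r3: 26/7.
Taking the (2/9, 2/3, 1/9)-weighted average: (2/9)·(29/7) + (2/3)·(45/7) + (1/9)·(26/7) = 118/21.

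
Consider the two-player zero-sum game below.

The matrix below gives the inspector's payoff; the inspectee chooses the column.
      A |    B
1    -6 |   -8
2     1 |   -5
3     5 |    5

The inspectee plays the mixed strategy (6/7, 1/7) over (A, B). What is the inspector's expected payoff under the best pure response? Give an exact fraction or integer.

1: (-6)·(6/7) + (-8)·(1/7) = -44/7.
2: (1)·(6/7) + (-5)·(1/7) = 1/7.
3: (5)·(6/7) + (5)·(1/7) = 5.
The best pure response is 3 with expected payoff 5.

5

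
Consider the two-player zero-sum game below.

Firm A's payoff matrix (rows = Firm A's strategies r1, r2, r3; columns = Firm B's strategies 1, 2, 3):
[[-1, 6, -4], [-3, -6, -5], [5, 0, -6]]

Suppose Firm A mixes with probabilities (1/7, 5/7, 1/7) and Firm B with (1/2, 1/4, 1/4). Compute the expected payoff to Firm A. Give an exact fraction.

Against (1/2, 1/4, 1/4), each row's expected payoff is r1: 0; r2: -17/4; r3: 1.
Taking the (1/7, 5/7, 1/7)-weighted average: (1/7)·(0) + (5/7)·(-17/4) + (1/7)·(1) = -81/28.

-81/28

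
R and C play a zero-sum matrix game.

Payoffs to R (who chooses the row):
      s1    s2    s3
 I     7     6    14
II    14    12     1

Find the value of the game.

162/19

Column s1 is strictly dominated by s2 for C (it gives R more in every row).
The remaining 2×2 game on (I, II) × (s2, s3) has no saddle point. Let R play I with probability p; indifference gives 6p + 12(1−p) = 14p + (1−p), so p = 11/19.
Similarly C's optimal q on s2 is 13/19, and the value is 6·(13/19) + (14)·(6/19) = 162/19.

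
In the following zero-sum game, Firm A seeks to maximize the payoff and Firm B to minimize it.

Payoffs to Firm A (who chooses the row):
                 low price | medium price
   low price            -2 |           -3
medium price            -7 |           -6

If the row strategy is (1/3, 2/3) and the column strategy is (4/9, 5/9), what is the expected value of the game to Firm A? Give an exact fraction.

Against (4/9, 5/9), each row's expected payoff is low price: -23/9; medium price: -58/9.
Taking the (1/3, 2/3)-weighted average: (1/3)·(-23/9) + (2/3)·(-58/9) = -139/27.

-139/27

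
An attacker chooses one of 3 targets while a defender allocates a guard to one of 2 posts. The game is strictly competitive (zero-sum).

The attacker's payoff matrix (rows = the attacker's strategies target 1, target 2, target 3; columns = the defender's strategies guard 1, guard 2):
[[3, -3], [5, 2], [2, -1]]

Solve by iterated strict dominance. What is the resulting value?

Column guard 1 is strictly dominated by guard 2 for the defender (-3<3, 2<5, -1<2); eliminate guard 1.
Row target 3 is strictly dominated by row target 2 (2>-1); eliminate target 3.
Row target 1 is strictly dominated by row target 2 (2>-3); eliminate target 1.
Only (target 2, guard 2) remains, with payoff 2.

2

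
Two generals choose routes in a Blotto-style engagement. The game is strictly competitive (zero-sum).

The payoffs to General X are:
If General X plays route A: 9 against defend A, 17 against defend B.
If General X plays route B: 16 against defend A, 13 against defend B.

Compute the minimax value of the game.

Row minima are 9 and 13, so General X's maximin is 13; column maxima are 16 and 17, so General Y's minimax is 16. These differ, so the equilibrium is in mixed strategies.
Let General X play route A with probability p. General Y is indifferent when 9p + 16(1−p) = 17p + 13(1−p), giving p = 3/11.
Let General Y play defend A with probability q. General X is indifferent when 9q + 17(1−q) = 16q + 13(1−q), giving q = 4/11.
The value is 9·(4/11) + (17)·(7/11) = 155/11.

155/11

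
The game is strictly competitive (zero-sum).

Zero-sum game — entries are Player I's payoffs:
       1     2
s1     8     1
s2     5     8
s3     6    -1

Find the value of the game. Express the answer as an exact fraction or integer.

Row s3 is strictly dominated by row s1, so Player I never plays it.
The remaining 2×2 game on (s1, s2) × (1, 2) has no saddle point. Let Player I play s1 with probability p; indifference gives 8p + 5(1−p) = p + 8(1−p), so p = 3/10.
Similarly Player II's optimal q on 1 is 7/10, and the value is 8·(7/10) + (1)·(3/10) = 59/10.

59/10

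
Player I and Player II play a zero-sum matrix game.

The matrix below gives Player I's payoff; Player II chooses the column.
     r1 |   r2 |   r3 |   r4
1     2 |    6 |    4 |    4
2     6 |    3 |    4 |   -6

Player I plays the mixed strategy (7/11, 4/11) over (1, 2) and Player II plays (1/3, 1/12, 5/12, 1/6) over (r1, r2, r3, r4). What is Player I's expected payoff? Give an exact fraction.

217/66

Against (1/3, 1/12, 5/12, 1/6), each row's expected payoff is 1: 7/2; 2: 35/12.
Taking the (7/11, 4/11)-weighted average: (7/11)·(7/2) + (4/11)·(35/12) = 217/66.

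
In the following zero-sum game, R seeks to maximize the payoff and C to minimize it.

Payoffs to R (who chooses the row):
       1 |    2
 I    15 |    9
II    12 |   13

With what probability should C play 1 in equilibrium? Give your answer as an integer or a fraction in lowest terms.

Row minima are 9 and 12, so R's maximin is 12; column maxima are 15 and 13, so C's minimax is 13. These differ, so the equilibrium is in mixed strategies.
Let C play 1 with probability q. R is indifferent when 15q + 9(1−q) = 12q + 13(1−q), giving q = 4/7.

4/7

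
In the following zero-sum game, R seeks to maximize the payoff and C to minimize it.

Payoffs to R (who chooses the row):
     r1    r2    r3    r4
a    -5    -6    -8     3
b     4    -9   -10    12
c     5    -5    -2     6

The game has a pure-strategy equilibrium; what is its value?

-5

Row minima: -8, -10, -5 → R's maximin is -5.
Column maxima: 5, -5, -2, 12 → C's minimax is -5.
They coincide at (c, r2), so the value is -5.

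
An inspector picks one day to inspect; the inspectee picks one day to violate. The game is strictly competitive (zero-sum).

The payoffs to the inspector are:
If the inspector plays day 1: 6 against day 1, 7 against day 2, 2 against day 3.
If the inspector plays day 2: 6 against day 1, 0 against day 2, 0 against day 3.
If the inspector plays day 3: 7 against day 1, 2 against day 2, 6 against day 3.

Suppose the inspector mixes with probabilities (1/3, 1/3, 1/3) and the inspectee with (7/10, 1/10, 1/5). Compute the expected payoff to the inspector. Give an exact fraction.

79/15

Against (7/10, 1/10, 1/5), each row's expected payoff is day 1: 53/10; day 2: 21/5; day 3: 63/10.
Taking the (1/3, 1/3, 1/3)-weighted average: (1/3)·(53/10) + (1/3)·(21/5) + (1/3)·(63/10) = 79/15.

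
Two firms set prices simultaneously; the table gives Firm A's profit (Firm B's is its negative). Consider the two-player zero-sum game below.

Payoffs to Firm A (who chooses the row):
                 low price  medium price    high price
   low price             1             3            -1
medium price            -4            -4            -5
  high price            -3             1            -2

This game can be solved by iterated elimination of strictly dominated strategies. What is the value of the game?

-1

Row high price is strictly dominated by row low price (1>-3, 3>1, -1>-2); eliminate high price.
Column low price is strictly dominated by high price for Firm B (-1<1, -5<-4); eliminate low price.
Column medium price is strictly dominated by high price for Firm B (-1<3, -5<-4); eliminate medium price.
Row medium price is strictly dominated by row low price (-1>-5); eliminate medium price.
Only (low price, high price) remains, with payoff -1.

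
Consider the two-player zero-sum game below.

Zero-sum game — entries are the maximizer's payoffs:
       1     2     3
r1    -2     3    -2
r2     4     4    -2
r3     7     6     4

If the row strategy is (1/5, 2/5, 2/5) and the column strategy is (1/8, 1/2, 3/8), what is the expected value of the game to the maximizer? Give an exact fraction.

59/20

Against (1/8, 1/2, 3/8), each row's expected payoff is r1: 1/2; r2: 7/4; r3: 43/8.
Taking the (1/5, 2/5, 2/5)-weighted average: (1/5)·(1/2) + (2/5)·(7/4) + (2/5)·(43/8) = 59/20.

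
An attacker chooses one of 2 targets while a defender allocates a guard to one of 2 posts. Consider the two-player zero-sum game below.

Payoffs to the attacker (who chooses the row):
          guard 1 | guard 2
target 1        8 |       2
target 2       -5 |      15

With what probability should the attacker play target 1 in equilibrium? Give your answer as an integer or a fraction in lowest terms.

10/13

Row minima are 2 and -5, so the attacker's maximin is 2; column maxima are 8 and 15, so the defender's minimax is 8. These differ, so the equilibrium is in mixed strategies.
Let the attacker play target 1 with probability p. The defender is indifferent when 8p − 5(1−p) = 2p + 15(1−p), giving p = 10/13.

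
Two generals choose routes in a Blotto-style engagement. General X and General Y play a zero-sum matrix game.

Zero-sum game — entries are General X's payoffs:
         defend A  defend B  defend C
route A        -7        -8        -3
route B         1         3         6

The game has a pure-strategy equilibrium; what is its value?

Row minima: -8, 1 → General X's maximin is 1.
Column maxima: 1, 3, 6 → General Y's minimax is 1.
They coincide at (route B, defend A), so the value is 1.

1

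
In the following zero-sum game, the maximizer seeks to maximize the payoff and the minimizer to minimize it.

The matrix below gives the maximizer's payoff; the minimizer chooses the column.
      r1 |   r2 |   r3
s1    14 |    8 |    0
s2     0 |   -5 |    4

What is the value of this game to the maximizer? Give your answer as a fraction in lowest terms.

Column r1 is strictly dominated by r2 for the minimizer (it gives the maximizer more in every row).
The remaining 2×2 game on (s1, s2) × (r2, r3) has no saddle point. Let the maximizer play s1 with probability p; indifference gives 8p − 5(1−p) = 4(1−p), so p = 9/17.
Similarly the minimizer's optimal q on r2 is 4/17, and the value is 8·(4/17) + (0)·(13/17) = 32/17.

32/17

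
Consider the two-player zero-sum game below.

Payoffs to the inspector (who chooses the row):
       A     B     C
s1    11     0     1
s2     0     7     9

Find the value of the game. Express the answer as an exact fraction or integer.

Column C is strictly dominated by B for the inspectee (it gives the inspector more in every row).
The remaining 2×2 game on (s1, s2) × (A, B) has no saddle point. Let the inspector play s1 with probability p; indifference gives 11p = 7(1−p), so p = 7/18.
Similarly the inspectee's optimal q on A is 7/18, and the value is 11·(7/18) + (0)·(11/18) = 77/18.

77/18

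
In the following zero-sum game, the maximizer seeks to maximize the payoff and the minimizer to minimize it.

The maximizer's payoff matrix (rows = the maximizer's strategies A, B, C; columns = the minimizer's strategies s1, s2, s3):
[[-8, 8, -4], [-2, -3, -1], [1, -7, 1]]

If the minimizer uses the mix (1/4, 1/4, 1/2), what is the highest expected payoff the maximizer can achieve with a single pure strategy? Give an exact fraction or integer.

A: (-8)·(1/4) + (8)·(1/4) + (-4)·(1/2) = -2.
B: (-2)·(1/4) + (-3)·(1/4) + (-1)·(1/2) = -7/4.
C: (1)·(1/4) + (-7)·(1/4) + (1)·(1/2) = -1.
The best pure response is C with expected payoff -1.

-1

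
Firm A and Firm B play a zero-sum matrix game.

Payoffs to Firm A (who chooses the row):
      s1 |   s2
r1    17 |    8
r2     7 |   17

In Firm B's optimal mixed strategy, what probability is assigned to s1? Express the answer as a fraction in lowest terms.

Row minima are 8 and 7, so Firm A's maximin is 8; column maxima are 17 and 17, so Firm B's minimax is 17. These differ, so the equilibrium is in mixed strategies.
Let Firm B play s1 with probability q. Firm A is indifferent when 17q + 8(1−q) = 7q + 17(1−q), giving q = 9/19.

9/19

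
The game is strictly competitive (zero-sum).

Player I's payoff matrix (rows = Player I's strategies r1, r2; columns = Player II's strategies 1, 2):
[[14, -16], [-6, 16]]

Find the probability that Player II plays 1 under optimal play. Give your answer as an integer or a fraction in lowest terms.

Row minima are -16 and -6, so Player I's maximin is -6; column maxima are 14 and 16, so Player II's minimax is 14. These differ, so the equilibrium is in mixed strategies.
Let Player II play 1 with probability q. Player I is indifferent when 14q − 16(1−q) = −6q + 16(1−q), giving q = 8/13.

8/13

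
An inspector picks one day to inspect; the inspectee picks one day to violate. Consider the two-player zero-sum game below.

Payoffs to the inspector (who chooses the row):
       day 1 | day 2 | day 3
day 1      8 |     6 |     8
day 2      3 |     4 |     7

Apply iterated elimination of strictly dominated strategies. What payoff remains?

Column day 3 is strictly dominated by day 2 for the inspectee (6<8, 4<7); eliminate day 3.
Row day 2 is strictly dominated by row day 1 (8>3, 6>4); eliminate day 2.
Column day 1 is strictly dominated by day 2 for the inspectee (6<8); eliminate day 1.
Only (day 1, day 2) remains, with payoff 6.

6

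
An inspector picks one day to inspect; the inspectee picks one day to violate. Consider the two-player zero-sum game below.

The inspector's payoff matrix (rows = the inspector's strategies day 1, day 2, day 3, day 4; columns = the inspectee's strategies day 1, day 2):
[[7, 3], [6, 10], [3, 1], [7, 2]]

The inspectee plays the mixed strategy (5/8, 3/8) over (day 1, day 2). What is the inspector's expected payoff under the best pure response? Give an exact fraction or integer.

day 1: (7)·(5/8) + (3)·(3/8) = 11/2.
day 2: (6)·(5/8) + (10)·(3/8) = 15/2.
day 3: (3)·(5/8) + (1)·(3/8) = 9/4.
day 4: (7)·(5/8) + (2)·(3/8) = 41/8.
The best pure response is day 2 with expected payoff 15/2.

15/2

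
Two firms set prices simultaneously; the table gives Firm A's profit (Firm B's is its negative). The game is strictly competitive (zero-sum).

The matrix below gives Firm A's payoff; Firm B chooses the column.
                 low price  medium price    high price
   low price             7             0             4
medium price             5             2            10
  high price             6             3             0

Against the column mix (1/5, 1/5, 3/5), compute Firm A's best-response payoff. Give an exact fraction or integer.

37/5

low price: (7)·(1/5) + (0)·(1/5) + (4)·(3/5) = 19/5.
medium price: (5)·(1/5) + (2)·(1/5) + (10)·(3/5) = 37/5.
high price: (6)·(1/5) + (3)·(1/5) + (0)·(3/5) = 9/5.
The best pure response is medium price with expected payoff 37/5.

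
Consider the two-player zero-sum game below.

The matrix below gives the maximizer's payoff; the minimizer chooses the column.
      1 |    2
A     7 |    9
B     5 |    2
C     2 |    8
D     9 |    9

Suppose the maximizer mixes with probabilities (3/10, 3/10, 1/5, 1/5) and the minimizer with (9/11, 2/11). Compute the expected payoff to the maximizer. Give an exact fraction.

Against (9/11, 2/11), each row's expected payoff is A: 81/11; B: 49/11; C: 34/11; D: 9.
Taking the (3/10, 3/10, 1/5, 1/5)-weighted average: (3/10)·(81/11) + (3/10)·(49/11) + (1/5)·(34/11) + (1/5)·(9) = 328/55.

328/55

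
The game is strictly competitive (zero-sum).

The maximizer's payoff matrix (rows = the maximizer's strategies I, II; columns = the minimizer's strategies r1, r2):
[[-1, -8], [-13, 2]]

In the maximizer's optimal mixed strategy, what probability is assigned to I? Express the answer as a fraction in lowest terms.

Row minima are -8 and -13, so the maximizer's maximin is -8; column maxima are -1 and 2, so the minimizer's minimax is -1. These differ, so the equilibrium is in mixed strategies.
Let the maximizer play I with probability p. The minimizer is indifferent when −p − 13(1−p) = −8p + 2(1−p), giving p = 15/22.

15/22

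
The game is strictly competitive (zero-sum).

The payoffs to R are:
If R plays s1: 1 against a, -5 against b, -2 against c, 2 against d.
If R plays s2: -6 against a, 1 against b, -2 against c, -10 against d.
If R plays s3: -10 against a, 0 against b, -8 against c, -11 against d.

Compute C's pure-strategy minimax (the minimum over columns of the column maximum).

The worst case (largest entry) in each column is a: 1, b: 1, c: -2, d: 2.
The best (smallest) of these is -2.

-2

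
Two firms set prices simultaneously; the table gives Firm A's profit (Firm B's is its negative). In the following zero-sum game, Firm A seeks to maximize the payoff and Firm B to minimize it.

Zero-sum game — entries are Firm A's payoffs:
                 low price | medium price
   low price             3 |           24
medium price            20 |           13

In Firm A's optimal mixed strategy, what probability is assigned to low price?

Row minima are 3 and 13, so Firm A's maximin is 13; column maxima are 20 and 24, so Firm B's minimax is 20. These differ, so the equilibrium is in mixed strategies.
Let Firm A play low price with probability p. Firm B is indifferent when 3p + 20(1−p) = 24p + 13(1−p), giving p = 1/4.

1/4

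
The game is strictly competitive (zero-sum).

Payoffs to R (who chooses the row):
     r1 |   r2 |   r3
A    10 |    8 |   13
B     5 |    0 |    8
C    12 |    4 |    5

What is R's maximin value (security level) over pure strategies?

8

The worst-case payoff for each row is A: 8, B: 0, C: 4.
The best of these is 8.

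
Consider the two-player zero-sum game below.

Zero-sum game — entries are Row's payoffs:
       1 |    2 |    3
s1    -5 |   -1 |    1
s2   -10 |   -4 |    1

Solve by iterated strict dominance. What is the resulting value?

-5

Column 2 is strictly dominated by 1 for Column (-5<-1, -10<-4); eliminate 2.
Column 3 is strictly dominated by 1 for Column (-5<1, -10<1); eliminate 3.
Row s2 is strictly dominated by row s1 (-5>-10); eliminate s2.
Only (s1, 1) remains, with payoff -5.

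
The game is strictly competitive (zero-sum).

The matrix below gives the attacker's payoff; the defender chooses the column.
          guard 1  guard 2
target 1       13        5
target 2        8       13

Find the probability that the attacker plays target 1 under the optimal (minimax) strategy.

5/13

Row minima are 5 and 8, so the attacker's maximin is 8; column maxima are 13 and 13, so the defender's minimax is 13. These differ, so the equilibrium is in mixed strategies.
Let the attacker play target 1 with probability p. The defender is indifferent when 13p + 8(1−p) = 5p + 13(1−p), giving p = 5/13.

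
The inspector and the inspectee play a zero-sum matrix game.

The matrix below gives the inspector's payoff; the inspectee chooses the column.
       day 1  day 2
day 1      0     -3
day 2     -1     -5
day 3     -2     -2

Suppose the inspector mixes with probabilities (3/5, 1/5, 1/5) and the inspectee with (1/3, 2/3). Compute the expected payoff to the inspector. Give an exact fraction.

-7/3

Against (1/3, 2/3), each row's expected payoff is day 1: -2; day 2: -11/3; day 3: -2.
Taking the (3/5, 1/5, 1/5)-weighted average: (3/5)·(-2) + (1/5)·(-11/3) + (1/5)·(-2) = -7/3.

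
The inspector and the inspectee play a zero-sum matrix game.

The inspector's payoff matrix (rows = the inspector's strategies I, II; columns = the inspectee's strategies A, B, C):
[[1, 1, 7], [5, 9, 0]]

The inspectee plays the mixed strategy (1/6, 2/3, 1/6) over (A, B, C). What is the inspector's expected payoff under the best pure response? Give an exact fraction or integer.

I: (1)·(1/6) + (1)·(2/3) + (7)·(1/6) = 2.
II: (5)·(1/6) + (9)·(2/3) + (0)·(1/6) = 41/6.
The best pure response is II with expected payoff 41/6.

41/6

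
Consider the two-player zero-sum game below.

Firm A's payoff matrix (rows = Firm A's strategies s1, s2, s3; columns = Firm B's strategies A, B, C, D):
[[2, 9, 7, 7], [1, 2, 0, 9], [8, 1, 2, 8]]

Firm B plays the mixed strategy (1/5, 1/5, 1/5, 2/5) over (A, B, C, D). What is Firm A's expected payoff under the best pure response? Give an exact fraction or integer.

s1: (2)·(1/5) + (9)·(1/5) + (7)·(1/5) + (7)·(2/5) = 32/5.
s2: (1)·(1/5) + (2)·(1/5) + (0)·(1/5) + (9)·(2/5) = 21/5.
s3: (8)·(1/5) + (1)·(1/5) + (2)·(1/5) + (8)·(2/5) = 27/5.
The best pure response is s1 with expected payoff 32/5.

32/5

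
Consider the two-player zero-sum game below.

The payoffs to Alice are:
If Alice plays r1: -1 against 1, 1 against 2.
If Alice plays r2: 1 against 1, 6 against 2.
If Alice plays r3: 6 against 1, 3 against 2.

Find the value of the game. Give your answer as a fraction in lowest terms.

Row r1 is strictly dominated by row r2, so Alice never plays it.
The remaining 2×2 game on (r2, r3) × (1, 2) has no saddle point. Let Alice play r2 with probability p; indifference gives p + 6(1−p) = 6p + 3(1−p), so p = 3/8.
Similarly Bob's optimal q on 1 is 3/8, and the value is 1·(3/8) + (6)·(5/8) = 33/8.

33/8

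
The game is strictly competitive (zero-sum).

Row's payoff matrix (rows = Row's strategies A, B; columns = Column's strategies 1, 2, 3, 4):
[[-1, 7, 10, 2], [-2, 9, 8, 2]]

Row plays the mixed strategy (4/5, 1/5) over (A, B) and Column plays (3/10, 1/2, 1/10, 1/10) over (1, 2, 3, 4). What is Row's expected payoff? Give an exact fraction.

9/2

Against (3/10, 1/2, 1/10, 1/10), each row's expected payoff is A: 22/5; B: 49/10.
Taking the (4/5, 1/5)-weighted average: (4/5)·(22/5) + (1/5)·(49/10) = 9/2.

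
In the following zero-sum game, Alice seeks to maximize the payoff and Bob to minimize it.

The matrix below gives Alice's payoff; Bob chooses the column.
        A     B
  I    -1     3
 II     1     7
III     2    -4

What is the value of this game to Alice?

3/2

Row I is strictly dominated by row II, so Alice never plays it.
The remaining 2×2 game on (II, III) × (A, B) has no saddle point. Let Alice play II with probability p; indifference gives p + 2(1−p) = 7p − 4(1−p), so p = 1/2.
Similarly Bob's optimal q on A is 11/12, and the value is 1·(11/12) + (7)·(1/12) = 3/2.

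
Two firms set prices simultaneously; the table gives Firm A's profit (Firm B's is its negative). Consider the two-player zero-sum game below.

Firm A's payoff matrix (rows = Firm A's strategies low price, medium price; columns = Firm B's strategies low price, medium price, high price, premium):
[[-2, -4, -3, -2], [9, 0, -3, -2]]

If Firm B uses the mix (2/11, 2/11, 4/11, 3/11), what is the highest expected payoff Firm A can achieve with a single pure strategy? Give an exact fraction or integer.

low price: (-2)·(2/11) + (-4)·(2/11) + (-3)·(4/11) + (-2)·(3/11) = -30/11.
medium price: (9)·(2/11) + (0)·(2/11) + (-3)·(4/11) + (-2)·(3/11) = 0.
The best pure response is medium price with expected payoff 0.

0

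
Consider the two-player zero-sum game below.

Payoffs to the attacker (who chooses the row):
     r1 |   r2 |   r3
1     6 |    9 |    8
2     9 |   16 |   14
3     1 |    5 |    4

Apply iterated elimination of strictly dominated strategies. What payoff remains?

9

Row 1 is strictly dominated by row 2 (9>6, 16>9, 14>8); eliminate 1.
Row 3 is strictly dominated by row 2 (9>1, 16>5, 14>4); eliminate 3.
Column r3 is strictly dominated by r1 for the defender (9<14); eliminate r3.
Column r2 is strictly dominated by r1 for the defender (9<16); eliminate r2.
Only (2, r1) remains, with payoff 9.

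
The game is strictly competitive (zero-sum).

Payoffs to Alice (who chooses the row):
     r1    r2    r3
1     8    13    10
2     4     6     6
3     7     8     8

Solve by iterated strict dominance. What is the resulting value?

8

Row 2 is strictly dominated by row 1 (8>4, 13>6, 10>6); eliminate 2.
Column r3 is strictly dominated by r1 for Bob (8<10, 7<8); eliminate r3.
Column r2 is strictly dominated by r1 for Bob (8<13, 7<8); eliminate r2.
Row 3 is strictly dominated by row 1 (8>7); eliminate 3.
Only (1, r1) remains, with payoff 8.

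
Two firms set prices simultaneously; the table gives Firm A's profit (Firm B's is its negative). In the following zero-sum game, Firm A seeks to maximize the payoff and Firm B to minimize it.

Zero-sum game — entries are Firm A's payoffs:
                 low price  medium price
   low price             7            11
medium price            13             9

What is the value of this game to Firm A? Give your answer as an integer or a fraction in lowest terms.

Row minima are 7 and 9, so Firm A's maximin is 9; column maxima are 13 and 11, so Firm B's minimax is 11. These differ, so the equilibrium is in mixed strategies.
Let Firm A play low price with probability p. Firm B is indifferent when 7p + 13(1−p) = 11p + 9(1−p), giving p = 1/2.
Let Firm B play low price with probability q. Firm A is indifferent when 7q + 11(1−q) = 13q + 9(1−q), giving q = 1/4.
The value is 7·(1/4) + (11)·(3/4) = 10.

10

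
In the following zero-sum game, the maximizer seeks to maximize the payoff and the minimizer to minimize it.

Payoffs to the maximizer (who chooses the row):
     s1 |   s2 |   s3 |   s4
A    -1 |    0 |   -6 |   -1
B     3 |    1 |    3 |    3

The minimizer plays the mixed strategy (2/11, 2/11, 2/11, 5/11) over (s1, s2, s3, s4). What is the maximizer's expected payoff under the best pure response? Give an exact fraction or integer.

A: (-1)·(2/11) + (0)·(2/11) + (-6)·(2/11) + (-1)·(5/11) = -19/11.
B: (3)·(2/11) + (1)·(2/11) + (3)·(2/11) + (3)·(5/11) = 29/11.
The best pure response is B with expected payoff 29/11.

29/11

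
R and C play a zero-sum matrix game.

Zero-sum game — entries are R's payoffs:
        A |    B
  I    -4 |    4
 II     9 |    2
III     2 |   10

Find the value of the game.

Row I is strictly dominated by row III, so R never plays it.
The remaining 2×2 game on (II, III) × (A, B) has no saddle point. Let R play II with probability p; indifference gives 9p + 2(1−p) = 2p + 10(1−p), so p = 8/15.
Similarly C's optimal q on A is 8/15, and the value is 9·(8/15) + (2)·(7/15) = 86/15.

86/15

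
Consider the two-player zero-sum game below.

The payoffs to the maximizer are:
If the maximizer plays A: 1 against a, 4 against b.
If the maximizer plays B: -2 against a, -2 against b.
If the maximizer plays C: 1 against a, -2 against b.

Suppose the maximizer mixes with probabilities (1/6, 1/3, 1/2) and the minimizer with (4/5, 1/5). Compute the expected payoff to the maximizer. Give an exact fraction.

-1/5

Against (4/5, 1/5), each row's expected payoff is A: 8/5; B: -2; C: 2/5.
Taking the (1/6, 1/3, 1/2)-weighted average: (1/6)·(8/5) + (1/3)·(-2) + (1/2)·(2/5) = -1/5.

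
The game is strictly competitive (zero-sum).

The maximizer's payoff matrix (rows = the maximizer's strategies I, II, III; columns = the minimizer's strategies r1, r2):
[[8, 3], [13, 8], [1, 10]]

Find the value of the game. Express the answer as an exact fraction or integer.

61/7

Row I is strictly dominated by row II, so the maximizer never plays it.
The remaining 2×2 game on (II, III) × (r1, r2) has no saddle point. Let the maximizer play II with probability p; indifference gives 13p + (1−p) = 8p + 10(1−p), so p = 9/14.
Similarly the minimizer's optimal q on r1 is 1/7, and the value is 13·(1/7) + (8)·(6/7) = 61/7.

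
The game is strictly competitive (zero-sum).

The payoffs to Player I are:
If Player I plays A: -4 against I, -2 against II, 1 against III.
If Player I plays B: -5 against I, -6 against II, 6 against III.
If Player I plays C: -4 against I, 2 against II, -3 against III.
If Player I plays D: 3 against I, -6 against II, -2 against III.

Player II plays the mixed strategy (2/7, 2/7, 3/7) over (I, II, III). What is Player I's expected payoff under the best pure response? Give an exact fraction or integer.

-4/7

A: (-4)·(2/7) + (-2)·(2/7) + (1)·(3/7) = -9/7.
B: (-5)·(2/7) + (-6)·(2/7) + (6)·(3/7) = -4/7.
C: (-4)·(2/7) + (2)·(2/7) + (-3)·(3/7) = -13/7.
D: (3)·(2/7) + (-6)·(2/7) + (-2)·(3/7) = -12/7.
The best pure response is B with expected payoff -4/7.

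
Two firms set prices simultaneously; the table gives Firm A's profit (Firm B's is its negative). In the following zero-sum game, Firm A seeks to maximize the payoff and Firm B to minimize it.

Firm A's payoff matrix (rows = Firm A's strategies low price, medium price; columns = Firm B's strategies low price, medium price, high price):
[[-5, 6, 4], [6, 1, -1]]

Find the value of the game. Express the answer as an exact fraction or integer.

19/16

Column medium price is strictly dominated by high price for Firm B (it gives Firm A more in every row).
The remaining 2×2 game on (low price, medium price) × (low price, high price) has no saddle point. Let Firm A play low price with probability p; indifference gives −5p + 6(1−p) = 4p − (1−p), so p = 7/16.
Similarly Firm B's optimal q on low price is 5/16, and the value is -5·(5/16) + (4)·(11/16) = 19/16.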